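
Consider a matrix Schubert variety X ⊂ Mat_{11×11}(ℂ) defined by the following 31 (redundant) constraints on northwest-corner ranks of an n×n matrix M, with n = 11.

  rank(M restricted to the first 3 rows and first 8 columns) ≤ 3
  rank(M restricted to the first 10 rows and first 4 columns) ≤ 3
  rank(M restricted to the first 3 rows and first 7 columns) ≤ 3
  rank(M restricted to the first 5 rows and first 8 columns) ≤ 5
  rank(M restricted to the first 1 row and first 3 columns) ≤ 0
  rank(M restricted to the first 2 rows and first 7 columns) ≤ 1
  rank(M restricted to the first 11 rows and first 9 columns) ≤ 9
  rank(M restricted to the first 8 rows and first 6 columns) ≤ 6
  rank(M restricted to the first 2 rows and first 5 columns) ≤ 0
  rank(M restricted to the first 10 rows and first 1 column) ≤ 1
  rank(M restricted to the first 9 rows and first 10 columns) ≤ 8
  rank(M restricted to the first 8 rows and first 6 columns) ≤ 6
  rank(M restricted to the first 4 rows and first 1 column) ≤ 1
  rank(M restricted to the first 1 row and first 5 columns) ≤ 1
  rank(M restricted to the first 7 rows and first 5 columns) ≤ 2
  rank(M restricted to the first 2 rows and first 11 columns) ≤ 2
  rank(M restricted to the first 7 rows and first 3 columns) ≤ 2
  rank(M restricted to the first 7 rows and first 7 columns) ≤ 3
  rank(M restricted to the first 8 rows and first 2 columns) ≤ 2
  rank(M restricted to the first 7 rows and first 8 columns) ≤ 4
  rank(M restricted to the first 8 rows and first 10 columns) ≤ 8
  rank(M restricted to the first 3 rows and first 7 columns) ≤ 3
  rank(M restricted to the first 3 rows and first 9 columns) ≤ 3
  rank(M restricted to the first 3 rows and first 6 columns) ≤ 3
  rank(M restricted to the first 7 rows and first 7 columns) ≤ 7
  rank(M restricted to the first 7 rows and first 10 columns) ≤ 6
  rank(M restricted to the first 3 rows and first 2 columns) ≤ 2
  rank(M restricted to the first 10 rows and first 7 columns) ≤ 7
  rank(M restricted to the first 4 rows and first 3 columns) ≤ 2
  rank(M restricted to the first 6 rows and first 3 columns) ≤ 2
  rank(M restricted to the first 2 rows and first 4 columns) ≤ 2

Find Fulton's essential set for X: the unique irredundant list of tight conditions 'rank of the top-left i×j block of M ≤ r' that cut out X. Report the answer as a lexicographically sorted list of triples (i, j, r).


Propagating the 31 rank bounds to every northwest block:

  0  0  0  0  0  1  1  1  1  1  1
  0  0  0  0  0  1  1  2  2  2  2
  1  1  1  1  1  2  2  3  3  3  3
  1  2  2  2  2  3  3  4  4  4  4
  1  2  2  2  2  3  3  4  5  5  5
  1  2  2  2  2  3  3  4  5  6  6
  1  2  2  2  2  3  3  4  5  6  7
  1  2  3  3  3  4  4  5  6  7  8
  1  2  3  3  4  5  5  6  7  8  9
  1  2  3  3  4  5  6  7  8  9  10
  1  2  3  4  5  6  7  8  9  10  11

the unique w with this rank table is (6, 8, 1, 2, 9, 10, 11, 3, 5, 7, 4).

ℓ(w)=25; the 5 essential cells (i,j,r):

[(2, 5, 0), (2, 7, 1), (7, 5, 2), (7, 7, 3), (10, 4, 3)]


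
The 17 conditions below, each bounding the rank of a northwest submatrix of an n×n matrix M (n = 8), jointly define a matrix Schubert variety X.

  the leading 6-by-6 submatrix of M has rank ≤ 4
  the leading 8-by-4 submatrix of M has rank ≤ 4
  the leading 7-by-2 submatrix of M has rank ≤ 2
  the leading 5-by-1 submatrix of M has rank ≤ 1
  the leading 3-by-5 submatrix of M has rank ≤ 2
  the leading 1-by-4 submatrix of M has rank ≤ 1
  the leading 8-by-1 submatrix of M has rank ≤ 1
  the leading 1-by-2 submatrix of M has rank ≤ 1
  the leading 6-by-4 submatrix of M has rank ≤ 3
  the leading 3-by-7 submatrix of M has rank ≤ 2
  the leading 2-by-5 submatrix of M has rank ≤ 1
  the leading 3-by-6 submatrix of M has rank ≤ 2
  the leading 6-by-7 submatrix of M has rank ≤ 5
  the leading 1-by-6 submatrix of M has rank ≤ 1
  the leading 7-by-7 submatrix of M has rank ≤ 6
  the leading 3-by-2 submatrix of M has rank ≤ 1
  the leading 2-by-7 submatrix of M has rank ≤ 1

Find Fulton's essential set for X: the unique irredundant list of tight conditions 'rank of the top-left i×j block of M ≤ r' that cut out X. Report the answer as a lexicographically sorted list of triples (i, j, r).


Reconstructing r_w from the 17 given conditions:

  1  1  1  1  1  1  1  1
  1  1  1  1  1  1  1  2
  1  1  2  2  2  2  2  3
  1  2  3  3  3  3  3  4
  1  2  3  3  4  4  4  5
  1  2  3  3  4  4  5  6
  1  2  3  4  5  5  6  7
  1  2  3  4  5  6  7  8

hence w(1..8) = (1, 8, 3, 2, 5, 7, 4, 6).

Fulton essential set (4 of the 10 Rothe cells):

[(2, 7, 1), (3, 2, 1), (6, 4, 3), (6, 6, 4)]


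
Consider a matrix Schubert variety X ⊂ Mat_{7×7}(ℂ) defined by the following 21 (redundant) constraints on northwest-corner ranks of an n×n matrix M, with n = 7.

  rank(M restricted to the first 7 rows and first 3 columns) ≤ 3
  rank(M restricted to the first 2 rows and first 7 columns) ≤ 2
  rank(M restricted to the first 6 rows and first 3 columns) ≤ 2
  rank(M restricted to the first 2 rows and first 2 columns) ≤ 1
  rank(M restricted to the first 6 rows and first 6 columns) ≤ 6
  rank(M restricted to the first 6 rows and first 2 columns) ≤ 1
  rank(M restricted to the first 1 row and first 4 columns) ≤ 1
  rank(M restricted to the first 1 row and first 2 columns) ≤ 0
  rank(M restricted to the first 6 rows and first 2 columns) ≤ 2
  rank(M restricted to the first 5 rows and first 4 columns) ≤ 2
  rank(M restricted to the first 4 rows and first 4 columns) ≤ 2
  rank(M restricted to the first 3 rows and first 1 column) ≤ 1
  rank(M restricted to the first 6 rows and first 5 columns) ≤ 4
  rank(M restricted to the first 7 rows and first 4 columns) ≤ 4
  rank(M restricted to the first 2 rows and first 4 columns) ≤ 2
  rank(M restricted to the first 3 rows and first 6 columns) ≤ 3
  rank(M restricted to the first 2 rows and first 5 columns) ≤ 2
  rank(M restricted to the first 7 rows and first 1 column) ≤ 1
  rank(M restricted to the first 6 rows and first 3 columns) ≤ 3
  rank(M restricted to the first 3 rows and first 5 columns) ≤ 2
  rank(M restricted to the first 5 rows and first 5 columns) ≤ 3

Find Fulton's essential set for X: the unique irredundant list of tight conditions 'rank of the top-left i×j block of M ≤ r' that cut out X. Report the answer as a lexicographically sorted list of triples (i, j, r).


Recovering R(i,j) via the rank-extension bound from the 21 conditions:

  0 0 1 1 1 1 1
  1 1 2 2 2 2 2
  1 1 2 2 2 3 3
  1 1 2 2 3 4 4
  1 1 2 2 3 4 5
  1 1 2 3 4 5 6
  1 2 3 4 5 6 7

so w = (3, 1, 6, 5, 7, 4, 2).

4 SE-corners of the 10-cell Rothe diagram give Ess(w):

[(1, 2, 0), (3, 5, 2), (5, 4, 2), (6, 2, 1)]


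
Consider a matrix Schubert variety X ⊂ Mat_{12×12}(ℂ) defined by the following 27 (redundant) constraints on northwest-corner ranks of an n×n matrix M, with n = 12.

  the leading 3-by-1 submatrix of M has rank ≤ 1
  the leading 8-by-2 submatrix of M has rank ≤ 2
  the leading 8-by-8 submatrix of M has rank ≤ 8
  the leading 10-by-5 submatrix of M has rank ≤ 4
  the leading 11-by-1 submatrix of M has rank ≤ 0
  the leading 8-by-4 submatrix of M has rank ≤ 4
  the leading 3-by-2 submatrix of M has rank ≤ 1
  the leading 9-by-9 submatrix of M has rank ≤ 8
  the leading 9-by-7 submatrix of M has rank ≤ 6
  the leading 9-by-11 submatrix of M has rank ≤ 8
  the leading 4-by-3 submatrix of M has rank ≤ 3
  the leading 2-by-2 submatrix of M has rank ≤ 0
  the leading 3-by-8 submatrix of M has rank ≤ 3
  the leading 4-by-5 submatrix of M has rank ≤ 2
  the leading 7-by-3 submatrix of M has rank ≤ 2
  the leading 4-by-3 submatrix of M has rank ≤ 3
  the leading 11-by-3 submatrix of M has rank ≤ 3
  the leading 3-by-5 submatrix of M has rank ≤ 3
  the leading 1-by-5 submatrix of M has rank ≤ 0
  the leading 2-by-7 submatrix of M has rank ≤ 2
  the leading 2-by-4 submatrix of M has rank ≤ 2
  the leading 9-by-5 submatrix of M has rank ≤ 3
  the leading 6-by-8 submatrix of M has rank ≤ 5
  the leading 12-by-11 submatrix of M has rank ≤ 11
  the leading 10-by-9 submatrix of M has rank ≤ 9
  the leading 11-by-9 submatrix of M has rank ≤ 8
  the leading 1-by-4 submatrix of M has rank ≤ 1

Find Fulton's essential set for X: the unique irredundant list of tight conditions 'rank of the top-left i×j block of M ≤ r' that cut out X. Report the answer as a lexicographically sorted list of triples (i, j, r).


Rank table r_w(12×12) implied by the 27 constraints:

  row 1: 0 0 0 0 0 1 1 1 1 1 1 1
  row 2: 0 0 1 1 1 2 2 2 2 2 2 2
  row 3: 0 1 2 2 2 3 3 3 3 3 3 3
  row 4: 0 1 2 2 2 3 4 4 4 4 4 4
  row 5: 0 1 2 3 3 4 5 5 5 5 5 5
  row 6: 0 1 2 3 3 4 5 5 6 6 6 6
  row 7: 0 1 2 3 3 4 5 6 7 7 7 7
  row 8: 0 1 2 3 3 4 5 6 7 8 8 8
  row 9: 0 1 2 3 3 4 5 6 7 8 8 9
  row 10: 0 1 2 3 4 5 6 7 8 9 9 10
  row 11: 0 1 2 3 4 5 6 7 8 9 10 11
  row 12: 1 2 3 4 5 6 7 8 9 10 11 12

hence w(1..12) = (6, 3, 2, 7, 4, 9, 8, 10, 12, 5, 11, 1).

Fulton essential set (7 of the 24 Rothe cells):

[(1, 5, 0), (2, 2, 0), (4, 5, 2), (6, 8, 5), (9, 5, 3), (9, 11, 8), (11, 1, 0)]


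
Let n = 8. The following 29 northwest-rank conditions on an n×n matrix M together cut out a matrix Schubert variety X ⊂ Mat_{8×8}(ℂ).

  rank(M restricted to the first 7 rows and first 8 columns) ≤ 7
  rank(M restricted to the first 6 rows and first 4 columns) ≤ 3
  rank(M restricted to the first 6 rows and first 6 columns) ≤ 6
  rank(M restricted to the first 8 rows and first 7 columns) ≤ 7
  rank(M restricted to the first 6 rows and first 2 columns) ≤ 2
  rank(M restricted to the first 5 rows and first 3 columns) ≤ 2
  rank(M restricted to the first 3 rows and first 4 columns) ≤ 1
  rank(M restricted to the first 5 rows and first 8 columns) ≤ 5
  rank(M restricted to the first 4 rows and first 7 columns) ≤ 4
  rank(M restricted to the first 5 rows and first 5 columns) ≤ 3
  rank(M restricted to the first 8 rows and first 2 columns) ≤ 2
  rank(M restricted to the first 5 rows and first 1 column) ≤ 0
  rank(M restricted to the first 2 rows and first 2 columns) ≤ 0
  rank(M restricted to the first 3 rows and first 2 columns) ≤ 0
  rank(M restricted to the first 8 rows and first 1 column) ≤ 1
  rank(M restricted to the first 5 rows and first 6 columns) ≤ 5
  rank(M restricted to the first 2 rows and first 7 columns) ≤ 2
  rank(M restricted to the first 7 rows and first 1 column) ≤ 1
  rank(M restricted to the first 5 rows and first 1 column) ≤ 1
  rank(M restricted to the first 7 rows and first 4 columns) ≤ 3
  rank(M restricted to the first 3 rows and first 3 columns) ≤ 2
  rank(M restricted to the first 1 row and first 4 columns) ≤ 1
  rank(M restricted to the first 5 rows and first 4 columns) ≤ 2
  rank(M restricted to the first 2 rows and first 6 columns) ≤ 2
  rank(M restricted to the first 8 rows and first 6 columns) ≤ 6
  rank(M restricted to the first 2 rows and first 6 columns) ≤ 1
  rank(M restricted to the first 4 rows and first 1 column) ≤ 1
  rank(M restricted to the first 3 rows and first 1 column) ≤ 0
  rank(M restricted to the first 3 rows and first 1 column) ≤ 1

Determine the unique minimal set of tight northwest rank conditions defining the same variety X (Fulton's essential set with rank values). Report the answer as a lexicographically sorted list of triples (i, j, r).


Reconstructing r_w from the 29 given conditions:

  R[1]: 0 | 0 | 1 | 1 | 1 | 1 | 1 | 1
  R[2]: 0 | 0 | 1 | 1 | 1 | 1 | 2 | 2
  R[3]: 0 | 0 | 1 | 1 | 2 | 2 | 3 | 3
  R[4]: 0 | 1 | 2 | 2 | 3 | 3 | 4 | 4
  R[5]: 0 | 1 | 2 | 2 | 3 | 4 | 5 | 5
  R[6]: 1 | 2 | 3 | 3 | 4 | 5 | 6 | 6
  R[7]: 1 | 2 | 3 | 3 | 4 | 5 | 6 | 7
  R[8]: 1 | 2 | 3 | 4 | 5 | 6 | 7 | 8

reading off 1-entries of Δ²R: w = (3, 7, 5, 2, 6, 1, 8, 4).

Fulton essential set (6 of the 14 Rothe cells):

[(2, 6, 1), (3, 2, 0), (3, 4, 1), (5, 1, 0), (5, 4, 2), (7, 4, 3)]


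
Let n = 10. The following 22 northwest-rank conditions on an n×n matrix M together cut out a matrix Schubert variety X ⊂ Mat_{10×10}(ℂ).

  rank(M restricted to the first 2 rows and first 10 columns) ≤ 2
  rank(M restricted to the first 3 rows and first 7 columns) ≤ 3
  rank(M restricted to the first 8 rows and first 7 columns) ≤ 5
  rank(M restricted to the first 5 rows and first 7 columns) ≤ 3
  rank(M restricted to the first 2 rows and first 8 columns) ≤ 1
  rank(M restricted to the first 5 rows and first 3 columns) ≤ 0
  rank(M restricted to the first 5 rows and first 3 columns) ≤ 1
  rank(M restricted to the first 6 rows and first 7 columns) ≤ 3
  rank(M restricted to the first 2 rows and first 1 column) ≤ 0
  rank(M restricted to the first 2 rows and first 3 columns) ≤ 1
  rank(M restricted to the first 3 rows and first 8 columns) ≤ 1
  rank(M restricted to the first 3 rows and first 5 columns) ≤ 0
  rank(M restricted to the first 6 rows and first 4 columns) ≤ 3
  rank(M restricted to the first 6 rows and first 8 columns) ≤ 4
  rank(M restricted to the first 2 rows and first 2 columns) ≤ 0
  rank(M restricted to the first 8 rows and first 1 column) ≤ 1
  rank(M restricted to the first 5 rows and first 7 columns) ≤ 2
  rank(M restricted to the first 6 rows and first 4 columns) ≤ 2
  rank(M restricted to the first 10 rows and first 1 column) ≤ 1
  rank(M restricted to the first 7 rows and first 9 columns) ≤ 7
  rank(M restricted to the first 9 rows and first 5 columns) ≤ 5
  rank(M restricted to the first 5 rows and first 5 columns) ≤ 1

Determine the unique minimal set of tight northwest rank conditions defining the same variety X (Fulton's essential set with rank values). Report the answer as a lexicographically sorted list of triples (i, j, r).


The tightest implied rank at each (i,j), from the 22 conditions:

  0 0 0 0 0 1 1 1 1 1
  0 0 0 0 0 1 1 1 2 2
  0 0 0 0 0 1 1 1 2 3
  0 0 0 1 1 2 2 2 3 4
  0 0 0 1 1 2 2 3 4 5
  1 1 1 2 2 3 3 4 5 6
  1 2 2 3 3 4 4 5 6 7
  1 2 3 4 4 5 5 6 7 8
  1 2 3 4 5 6 6 7 8 9
  1 2 3 4 5 6 7 8 9 10

so w = (6, 9, 10, 4, 8, 1, 2, 3, 5, 7).

Rothe diagram D(w) (27 cells), 5 SE-corners (essential conditions):

[(3, 5, 0), (3, 8, 1), (5, 3, 0), (5, 5, 1), (5, 7, 2)]


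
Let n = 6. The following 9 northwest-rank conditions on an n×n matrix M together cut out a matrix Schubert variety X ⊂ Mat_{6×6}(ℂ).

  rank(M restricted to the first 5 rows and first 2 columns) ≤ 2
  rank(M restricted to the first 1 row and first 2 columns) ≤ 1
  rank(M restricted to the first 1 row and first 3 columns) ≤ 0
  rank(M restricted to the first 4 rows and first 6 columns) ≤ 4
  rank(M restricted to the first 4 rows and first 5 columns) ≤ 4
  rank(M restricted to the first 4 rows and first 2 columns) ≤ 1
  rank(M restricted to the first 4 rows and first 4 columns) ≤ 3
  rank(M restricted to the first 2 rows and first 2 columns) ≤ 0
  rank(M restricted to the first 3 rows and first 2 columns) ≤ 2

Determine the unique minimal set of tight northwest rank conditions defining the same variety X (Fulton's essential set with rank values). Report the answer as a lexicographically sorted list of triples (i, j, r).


Recovering R(i,j) via the rank-extension bound from the 9 conditions:

  R[1]: 0 0 0 1 1 1
  R[2]: 0 0 1 2 2 2
  R[3]: 1 1 2 3 3 3
  R[4]: 1 1 2 3 4 4
  R[5]: 1 2 3 4 5 5
  R[6]: 1 2 3 4 5 6

so w = (4, 3, 1, 5, 2, 6).

D(w) has 6 cells with 3 SE-corners; essential set:

[(1, 3, 0), (2, 2, 0), (4, 2, 1)]


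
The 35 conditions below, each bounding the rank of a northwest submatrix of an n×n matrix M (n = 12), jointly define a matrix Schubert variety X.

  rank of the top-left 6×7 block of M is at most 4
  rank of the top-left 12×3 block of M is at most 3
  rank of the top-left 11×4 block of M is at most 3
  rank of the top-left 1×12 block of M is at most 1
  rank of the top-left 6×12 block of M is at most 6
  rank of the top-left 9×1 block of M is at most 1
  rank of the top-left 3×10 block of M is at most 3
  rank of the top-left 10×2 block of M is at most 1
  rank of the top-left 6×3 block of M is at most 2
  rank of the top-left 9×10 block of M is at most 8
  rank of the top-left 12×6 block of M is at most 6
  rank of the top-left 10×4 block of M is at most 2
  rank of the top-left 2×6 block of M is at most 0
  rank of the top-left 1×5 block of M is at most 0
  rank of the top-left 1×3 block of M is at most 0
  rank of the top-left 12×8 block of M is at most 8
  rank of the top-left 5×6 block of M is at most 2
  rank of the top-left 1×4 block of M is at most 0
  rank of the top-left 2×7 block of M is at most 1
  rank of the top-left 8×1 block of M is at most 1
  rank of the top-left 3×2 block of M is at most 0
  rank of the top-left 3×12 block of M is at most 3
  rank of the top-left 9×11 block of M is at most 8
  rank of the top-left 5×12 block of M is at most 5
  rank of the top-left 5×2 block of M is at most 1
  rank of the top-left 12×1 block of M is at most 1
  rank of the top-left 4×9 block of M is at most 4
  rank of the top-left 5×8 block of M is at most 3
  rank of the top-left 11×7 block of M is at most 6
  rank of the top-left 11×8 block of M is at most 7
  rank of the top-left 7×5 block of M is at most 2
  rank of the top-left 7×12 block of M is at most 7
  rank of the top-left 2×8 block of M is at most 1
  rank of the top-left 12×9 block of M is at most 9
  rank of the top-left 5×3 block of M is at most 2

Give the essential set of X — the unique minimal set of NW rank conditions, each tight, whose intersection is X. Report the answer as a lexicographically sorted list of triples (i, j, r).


Rank table r_w(12×12) implied by the 35 constraints:

  0, 0, 0, 0, 0, 0, 1, 1, 1, 1, 1, 1
  0, 0, 0, 0, 0, 0, 1, 1, 2, 2, 2, 2
  0, 0, 1, 1, 1, 1, 2, 2, 3, 3, 3, 3
  1, 1, 2, 2, 2, 2, 3, 3, 4, 4, 4, 4
  1, 1, 2, 2, 2, 2, 3, 3, 4, 5, 5, 5
  1, 1, 2, 2, 2, 3, 4, 4, 5, 6, 6, 6
  1, 1, 2, 2, 2, 3, 4, 5, 6, 7, 7, 7
  1, 1, 2, 2, 3, 4, 5, 6, 7, 8, 8, 8
  1, 1, 2, 2, 3, 4, 5, 6, 7, 8, 8, 9
  1, 1, 2, 2, 3, 4, 5, 6, 7, 8, 9, 10
  1, 2, 3, 3, 4, 5, 6, 7, 8, 9, 10, 11
  1, 2, 3, 4, 5, 6, 7, 8, 9, 10, 11, 12

hence w(1..12) = (7, 9, 3, 1, 10, 6, 8, 5, 12, 11, 2, 4).

Fulton essential set (9 of the 33 Rothe cells):

[(2, 6, 0), (2, 8, 1), (3, 2, 0), (5, 6, 2), (5, 8, 3), (7, 5, 2), (9, 11, 8), (10, 2, 1), (10, 4, 2)]


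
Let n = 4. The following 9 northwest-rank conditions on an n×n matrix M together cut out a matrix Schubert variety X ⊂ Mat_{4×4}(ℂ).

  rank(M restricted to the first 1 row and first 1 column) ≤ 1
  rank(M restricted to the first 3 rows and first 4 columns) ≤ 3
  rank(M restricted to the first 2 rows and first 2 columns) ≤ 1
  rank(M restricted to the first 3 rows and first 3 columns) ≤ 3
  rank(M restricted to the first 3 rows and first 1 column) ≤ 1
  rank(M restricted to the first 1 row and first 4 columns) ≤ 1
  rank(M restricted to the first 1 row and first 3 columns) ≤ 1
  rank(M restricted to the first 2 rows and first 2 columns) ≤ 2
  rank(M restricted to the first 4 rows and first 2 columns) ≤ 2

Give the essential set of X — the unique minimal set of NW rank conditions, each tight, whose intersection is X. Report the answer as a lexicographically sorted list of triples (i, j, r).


Propagating the 9 rank bounds to every northwest block:

  1  1  1  1
  1  1  2  2
  1  2  3  3
  1  2  3  4

reading off 1-entries of Δ²R: w = (1, 3, 2, 4).

1 SE-corner of the 1-cell Rothe diagram gives Ess(w):

[(2, 2, 1)]


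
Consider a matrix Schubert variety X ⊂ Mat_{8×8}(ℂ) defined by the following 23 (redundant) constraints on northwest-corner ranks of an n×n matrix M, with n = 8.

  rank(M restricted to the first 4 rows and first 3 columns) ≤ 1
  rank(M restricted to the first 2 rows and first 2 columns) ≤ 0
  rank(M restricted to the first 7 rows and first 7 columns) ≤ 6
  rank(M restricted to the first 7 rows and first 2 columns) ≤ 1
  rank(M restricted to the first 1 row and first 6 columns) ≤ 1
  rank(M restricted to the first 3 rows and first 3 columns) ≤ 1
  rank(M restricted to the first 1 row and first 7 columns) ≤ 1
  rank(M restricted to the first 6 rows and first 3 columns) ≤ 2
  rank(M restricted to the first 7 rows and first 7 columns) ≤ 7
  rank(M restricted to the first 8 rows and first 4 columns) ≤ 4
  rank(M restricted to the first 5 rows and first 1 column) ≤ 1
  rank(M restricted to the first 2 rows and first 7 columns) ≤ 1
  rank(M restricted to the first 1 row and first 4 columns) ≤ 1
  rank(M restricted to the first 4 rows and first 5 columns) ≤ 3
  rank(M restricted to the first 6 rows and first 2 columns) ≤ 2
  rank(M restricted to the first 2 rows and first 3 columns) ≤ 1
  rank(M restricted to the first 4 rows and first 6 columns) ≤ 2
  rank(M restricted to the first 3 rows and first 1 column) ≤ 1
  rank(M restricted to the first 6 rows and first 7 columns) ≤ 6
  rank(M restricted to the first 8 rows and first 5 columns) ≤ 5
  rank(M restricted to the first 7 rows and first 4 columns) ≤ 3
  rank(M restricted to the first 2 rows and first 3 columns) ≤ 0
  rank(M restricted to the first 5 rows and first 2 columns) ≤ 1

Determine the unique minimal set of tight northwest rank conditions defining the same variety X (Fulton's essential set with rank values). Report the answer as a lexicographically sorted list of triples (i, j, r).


Propagating the 23 rank bounds to every northwest block:

  row 1: 0, 0, 0, 1, 1, 1, 1, 1
  row 2: 0, 0, 0, 1, 1, 1, 1, 2
  row 3: 1, 1, 1, 2, 2, 2, 2, 3
  row 4: 1, 1, 1, 2, 2, 2, 3, 4
  row 5: 1, 1, 2, 3, 3, 3, 4, 5
  row 6: 1, 1, 2, 3, 4, 4, 5, 6
  row 7: 1, 1, 2, 3, 4, 5, 6, 7
  row 8: 1, 2, 3, 4, 5, 6, 7, 8

giving w = (4, 8, 1, 7, 3, 5, 6, 2) via Δ²R.

ℓ(w)=16; the 5 essential cells (i,j,r):

[(2, 3, 0), (2, 7, 1), (4, 3, 1), (4, 6, 2), (7, 2, 1)]


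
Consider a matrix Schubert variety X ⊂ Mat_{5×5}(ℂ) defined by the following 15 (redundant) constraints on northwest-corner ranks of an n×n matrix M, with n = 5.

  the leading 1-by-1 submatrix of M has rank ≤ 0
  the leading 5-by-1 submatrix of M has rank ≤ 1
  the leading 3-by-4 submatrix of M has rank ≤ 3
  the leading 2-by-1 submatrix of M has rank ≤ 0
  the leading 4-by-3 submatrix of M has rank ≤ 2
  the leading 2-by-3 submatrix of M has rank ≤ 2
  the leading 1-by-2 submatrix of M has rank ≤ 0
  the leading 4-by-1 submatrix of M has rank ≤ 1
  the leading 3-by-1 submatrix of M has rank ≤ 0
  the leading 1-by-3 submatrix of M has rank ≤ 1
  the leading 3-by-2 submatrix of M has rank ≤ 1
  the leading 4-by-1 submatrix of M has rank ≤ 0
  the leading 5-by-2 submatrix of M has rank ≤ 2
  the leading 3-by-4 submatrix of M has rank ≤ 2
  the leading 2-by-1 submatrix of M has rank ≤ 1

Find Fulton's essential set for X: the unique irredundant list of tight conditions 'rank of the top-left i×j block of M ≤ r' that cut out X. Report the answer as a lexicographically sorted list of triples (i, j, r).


Recovering R(i,j) via the rank-extension bound from the 15 conditions:

  i=1: 0  0  1  1  1
  i=2: 0  1  2  2  2
  i=3: 0  1  2  2  3
  i=4: 0  1  2  3  4
  i=5: 1  2  3  4  5

second differences of R give the permutation w = (3, 2, 5, 4, 1).

3 SE-corners of the 6-cell Rothe diagram give Ess(w):

[(1, 2, 0), (3, 4, 2), (4, 1, 0)]


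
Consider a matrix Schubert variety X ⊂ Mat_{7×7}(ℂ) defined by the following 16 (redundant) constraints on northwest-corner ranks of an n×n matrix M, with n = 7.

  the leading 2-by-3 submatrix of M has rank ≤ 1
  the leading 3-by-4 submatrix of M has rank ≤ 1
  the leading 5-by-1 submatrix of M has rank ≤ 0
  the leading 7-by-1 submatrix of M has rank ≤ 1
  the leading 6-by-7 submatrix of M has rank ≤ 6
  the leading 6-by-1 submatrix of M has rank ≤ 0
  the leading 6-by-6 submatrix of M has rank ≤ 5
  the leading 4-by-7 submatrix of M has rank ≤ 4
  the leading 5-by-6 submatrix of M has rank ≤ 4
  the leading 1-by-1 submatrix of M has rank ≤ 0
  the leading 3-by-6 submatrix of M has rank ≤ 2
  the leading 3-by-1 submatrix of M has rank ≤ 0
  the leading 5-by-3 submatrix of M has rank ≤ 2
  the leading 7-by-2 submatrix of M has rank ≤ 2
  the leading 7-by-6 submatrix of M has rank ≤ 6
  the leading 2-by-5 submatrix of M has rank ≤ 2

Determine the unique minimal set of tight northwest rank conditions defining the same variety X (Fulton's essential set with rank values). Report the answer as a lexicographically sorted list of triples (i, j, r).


Propagating the 16 rank bounds to every northwest block:

  row 1: 0 | 1 | 1 | 1 | 1 | 1 | 1
  row 2: 0 | 1 | 1 | 1 | 2 | 2 | 2
  row 3: 0 | 1 | 1 | 1 | 2 | 2 | 3
  row 4: 0 | 1 | 2 | 2 | 3 | 3 | 4
  row 5: 0 | 1 | 2 | 3 | 4 | 4 | 5
  row 6: 0 | 1 | 2 | 3 | 4 | 5 | 6
  row 7: 1 | 2 | 3 | 4 | 5 | 6 | 7

second differences of R give the permutation w = (2, 5, 7, 3, 4, 6, 1).

D(w) has 11 cells with 3 SE-corners; essential set:

[(3, 4, 1), (3, 6, 2), (6, 1, 0)]


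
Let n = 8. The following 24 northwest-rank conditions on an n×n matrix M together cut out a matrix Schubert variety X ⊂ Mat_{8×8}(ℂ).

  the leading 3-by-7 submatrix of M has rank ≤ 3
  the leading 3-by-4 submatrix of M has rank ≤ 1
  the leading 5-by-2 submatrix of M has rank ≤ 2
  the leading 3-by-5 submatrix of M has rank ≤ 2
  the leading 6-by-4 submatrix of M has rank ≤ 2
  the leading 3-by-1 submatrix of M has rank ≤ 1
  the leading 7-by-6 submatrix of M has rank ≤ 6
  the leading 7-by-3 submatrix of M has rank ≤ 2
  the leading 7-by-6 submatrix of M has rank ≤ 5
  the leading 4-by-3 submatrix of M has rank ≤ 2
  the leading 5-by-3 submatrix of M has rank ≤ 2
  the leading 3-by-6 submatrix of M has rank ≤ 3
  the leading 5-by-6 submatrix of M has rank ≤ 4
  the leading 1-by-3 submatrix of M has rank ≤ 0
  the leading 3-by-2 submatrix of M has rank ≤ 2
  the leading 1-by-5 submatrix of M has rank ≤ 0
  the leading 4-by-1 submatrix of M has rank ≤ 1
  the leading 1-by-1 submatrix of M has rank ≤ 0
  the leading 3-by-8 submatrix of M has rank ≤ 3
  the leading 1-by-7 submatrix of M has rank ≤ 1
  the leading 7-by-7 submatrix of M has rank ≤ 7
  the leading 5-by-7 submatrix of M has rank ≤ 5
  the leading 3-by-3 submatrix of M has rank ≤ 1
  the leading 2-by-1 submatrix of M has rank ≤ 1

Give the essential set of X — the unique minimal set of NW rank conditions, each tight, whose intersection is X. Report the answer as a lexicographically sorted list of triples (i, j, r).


The tightest implied rank at each (i,j), from the 24 conditions:

  0, 0, 0, 0, 0, 1, 1, 1
  1, 1, 1, 1, 1, 2, 2, 2
  1, 1, 1, 1, 2, 3, 3, 3
  1, 2, 2, 2, 3, 4, 4, 4
  1, 2, 2, 2, 3, 4, 5, 5
  1, 2, 2, 2, 3, 4, 5, 6
  1, 2, 2, 3, 4, 5, 6, 7
  1, 2, 3, 4, 5, 6, 7, 8

so w = (6, 1, 5, 2, 7, 8, 4, 3).

|D(w)|=13, |Ess(w)|=4:

[(1, 5, 0), (3, 4, 1), (6, 4, 2), (7, 3, 2)]


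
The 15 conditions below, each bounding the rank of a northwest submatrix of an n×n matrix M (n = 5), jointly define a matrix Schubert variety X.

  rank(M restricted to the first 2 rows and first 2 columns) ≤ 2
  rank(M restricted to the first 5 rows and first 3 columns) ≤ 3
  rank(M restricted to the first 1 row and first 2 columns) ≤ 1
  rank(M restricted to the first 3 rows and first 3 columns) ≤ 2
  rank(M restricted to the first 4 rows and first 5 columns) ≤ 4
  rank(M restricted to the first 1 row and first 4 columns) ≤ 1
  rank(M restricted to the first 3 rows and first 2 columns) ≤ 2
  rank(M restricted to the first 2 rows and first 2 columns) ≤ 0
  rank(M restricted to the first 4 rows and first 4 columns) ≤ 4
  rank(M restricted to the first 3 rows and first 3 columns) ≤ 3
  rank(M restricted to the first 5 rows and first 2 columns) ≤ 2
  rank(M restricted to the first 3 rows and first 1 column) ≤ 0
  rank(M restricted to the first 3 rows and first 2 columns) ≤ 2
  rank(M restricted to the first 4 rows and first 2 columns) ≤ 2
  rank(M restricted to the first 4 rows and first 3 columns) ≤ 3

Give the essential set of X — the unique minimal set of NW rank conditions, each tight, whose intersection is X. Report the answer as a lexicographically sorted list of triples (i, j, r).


Recovering R(i,j) via the rank-extension bound from the 15 conditions:

  0  0  1  1  1
  0  0  1  2  2
  0  1  2  3  3
  1  2  3  4  4
  1  2  3  4  5

reading off 1-entries of Δ²R: w = (3, 4, 2, 1, 5).

2 SE-corners of the 5-cell Rothe diagram give Ess(w):

[(2, 2, 0), (3, 1, 0)]


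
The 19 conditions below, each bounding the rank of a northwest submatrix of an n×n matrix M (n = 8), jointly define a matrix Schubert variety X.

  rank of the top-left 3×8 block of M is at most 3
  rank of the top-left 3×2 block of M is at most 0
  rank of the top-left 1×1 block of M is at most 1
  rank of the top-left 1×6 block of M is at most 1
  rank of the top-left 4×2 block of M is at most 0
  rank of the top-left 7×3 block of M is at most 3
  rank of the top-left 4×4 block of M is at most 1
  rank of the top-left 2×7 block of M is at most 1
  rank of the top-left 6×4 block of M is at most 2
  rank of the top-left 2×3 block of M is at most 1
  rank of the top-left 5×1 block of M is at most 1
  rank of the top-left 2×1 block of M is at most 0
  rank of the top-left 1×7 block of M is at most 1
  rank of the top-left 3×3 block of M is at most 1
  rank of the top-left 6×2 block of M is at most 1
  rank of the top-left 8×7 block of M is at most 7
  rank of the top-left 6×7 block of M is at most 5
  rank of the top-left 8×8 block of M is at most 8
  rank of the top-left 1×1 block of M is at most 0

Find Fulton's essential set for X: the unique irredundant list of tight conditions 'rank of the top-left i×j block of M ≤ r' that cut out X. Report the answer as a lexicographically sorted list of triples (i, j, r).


Rank table r_w(8×8) implied by the 19 constraints:

  0 | 0 | 1 | 1 | 1 | 1 | 1 | 1
  0 | 0 | 1 | 1 | 1 | 1 | 1 | 2
  0 | 0 | 1 | 1 | 2 | 2 | 2 | 3
  0 | 0 | 1 | 1 | 2 | 3 | 3 | 4
  1 | 1 | 2 | 2 | 3 | 4 | 4 | 5
  1 | 1 | 2 | 2 | 3 | 4 | 5 | 6
  1 | 2 | 3 | 3 | 4 | 5 | 6 | 7
  1 | 2 | 3 | 4 | 5 | 6 | 7 | 8

giving w = (3, 8, 5, 6, 1, 7, 2, 4) via Δ²R.

|D(w)|=16, |Ess(w)|=5:

[(2, 7, 1), (4, 2, 0), (4, 4, 1), (6, 2, 1), (6, 4, 2)]


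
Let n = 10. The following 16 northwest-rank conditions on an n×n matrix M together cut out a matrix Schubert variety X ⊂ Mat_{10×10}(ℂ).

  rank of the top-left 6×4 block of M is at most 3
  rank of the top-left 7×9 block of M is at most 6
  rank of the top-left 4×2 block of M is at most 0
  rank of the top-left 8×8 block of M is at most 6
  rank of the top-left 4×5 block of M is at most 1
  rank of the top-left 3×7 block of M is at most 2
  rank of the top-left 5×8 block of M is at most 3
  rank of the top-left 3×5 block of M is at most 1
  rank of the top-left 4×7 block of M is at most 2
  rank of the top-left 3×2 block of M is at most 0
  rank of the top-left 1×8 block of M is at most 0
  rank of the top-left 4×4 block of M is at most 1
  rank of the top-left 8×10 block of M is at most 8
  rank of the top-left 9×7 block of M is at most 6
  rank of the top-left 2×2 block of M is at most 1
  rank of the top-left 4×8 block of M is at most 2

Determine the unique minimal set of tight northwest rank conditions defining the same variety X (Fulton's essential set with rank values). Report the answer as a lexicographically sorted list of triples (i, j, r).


The tightest implied rank at each (i,j), from the 16 conditions:

  row 1: 0  0  0  0  0  0  0  0  1  1
  row 2: 0  0  1  1  1  1  1  1  2  2
  row 3: 0  0  1  1  1  2  2  2  3  3
  row 4: 0  0  1  1  1  2  2  2  3  4
  row 5: 1  1  2  2  2  3  3  3  4  5
  row 6: 1  2  3  3  3  4  4  4  5  6
  row 7: 1  2  3  4  4  5  5  5  6  7
  row 8: 1  2  3  4  5  6  6  6  7  8
  row 9: 1  2  3  4  5  6  6  7  8  9
  row 10: 1  2  3  4  5  6  7  8  9  10

so w = (9, 3, 6, 10, 1, 2, 4, 5, 8, 7).

Rothe diagram D(w) (21 cells), 5 SE-corners (essential conditions):

[(1, 8, 0), (4, 2, 0), (4, 5, 1), (4, 8, 2), (9, 7, 6)]


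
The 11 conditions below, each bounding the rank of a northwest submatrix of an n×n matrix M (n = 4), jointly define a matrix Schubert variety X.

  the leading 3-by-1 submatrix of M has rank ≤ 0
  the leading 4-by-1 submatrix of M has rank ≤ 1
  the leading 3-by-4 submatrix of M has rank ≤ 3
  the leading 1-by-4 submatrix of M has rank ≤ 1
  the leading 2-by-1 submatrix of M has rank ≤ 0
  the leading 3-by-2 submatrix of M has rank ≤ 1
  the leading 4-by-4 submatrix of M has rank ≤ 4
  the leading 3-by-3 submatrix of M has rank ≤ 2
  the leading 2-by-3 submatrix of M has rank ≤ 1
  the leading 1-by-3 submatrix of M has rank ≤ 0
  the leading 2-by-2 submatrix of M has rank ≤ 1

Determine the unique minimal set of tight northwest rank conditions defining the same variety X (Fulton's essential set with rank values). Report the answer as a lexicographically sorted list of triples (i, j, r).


Reconstructing r_w from the 11 given conditions:

  row 1: 0 | 0 | 0 | 1
  row 2: 0 | 1 | 1 | 2
  row 3: 0 | 1 | 2 | 3
  row 4: 1 | 2 | 3 | 4

second differences of R give the permutation w = (4, 2, 3, 1).

Fulton essential set (2 of the 5 Rothe cells):

[(1, 3, 0), (3, 1, 0)]


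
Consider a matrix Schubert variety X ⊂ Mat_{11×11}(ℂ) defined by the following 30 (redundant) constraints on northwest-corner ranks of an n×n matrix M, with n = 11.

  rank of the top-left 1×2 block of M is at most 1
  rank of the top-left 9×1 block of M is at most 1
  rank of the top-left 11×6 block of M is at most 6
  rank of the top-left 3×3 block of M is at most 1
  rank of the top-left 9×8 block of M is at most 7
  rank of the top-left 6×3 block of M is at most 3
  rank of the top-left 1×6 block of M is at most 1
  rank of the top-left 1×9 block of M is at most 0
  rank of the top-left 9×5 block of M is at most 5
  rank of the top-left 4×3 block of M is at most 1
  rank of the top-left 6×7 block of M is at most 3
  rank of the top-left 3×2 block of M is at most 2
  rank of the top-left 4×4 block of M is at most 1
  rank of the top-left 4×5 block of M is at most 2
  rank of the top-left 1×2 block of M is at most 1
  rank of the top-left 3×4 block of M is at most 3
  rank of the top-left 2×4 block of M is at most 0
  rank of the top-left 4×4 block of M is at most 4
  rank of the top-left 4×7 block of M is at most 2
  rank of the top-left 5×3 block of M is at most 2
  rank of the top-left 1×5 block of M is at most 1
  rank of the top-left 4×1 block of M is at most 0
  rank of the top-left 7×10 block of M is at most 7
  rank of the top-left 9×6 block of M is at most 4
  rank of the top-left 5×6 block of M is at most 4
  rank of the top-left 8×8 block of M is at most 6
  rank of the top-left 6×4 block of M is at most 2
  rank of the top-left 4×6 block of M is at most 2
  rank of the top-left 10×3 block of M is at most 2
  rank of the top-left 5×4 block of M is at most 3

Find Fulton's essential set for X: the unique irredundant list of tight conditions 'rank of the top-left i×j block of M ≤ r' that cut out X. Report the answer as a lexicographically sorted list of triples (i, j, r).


Rank table r_w(11×11) implied by the 30 constraints:

  0 | 0 | 0 | 0 | 0 | 0 | 0 | 0 | 0 | 1 | 1
  0 | 0 | 0 | 0 | 1 | 1 | 1 | 1 | 1 | 2 | 2
  0 | 1 | 1 | 1 | 2 | 2 | 2 | 2 | 2 | 3 | 3
  0 | 1 | 1 | 1 | 2 | 2 | 2 | 3 | 3 | 4 | 4
  1 | 2 | 2 | 2 | 3 | 3 | 3 | 4 | 4 | 5 | 5
  1 | 2 | 2 | 2 | 3 | 3 | 3 | 4 | 5 | 6 | 6
  1 | 2 | 2 | 3 | 4 | 4 | 4 | 5 | 6 | 7 | 7
  1 | 2 | 2 | 3 | 4 | 4 | 5 | 6 | 7 | 8 | 8
  1 | 2 | 2 | 3 | 4 | 4 | 5 | 6 | 7 | 8 | 9
  1 | 2 | 2 | 3 | 4 | 5 | 6 | 7 | 8 | 9 | 10
  1 | 2 | 3 | 4 | 5 | 6 | 7 | 8 | 9 | 10 | 11

the unique w with this rank table is (10, 5, 2, 8, 1, 9, 4, 7, 11, 6, 3).

Fulton essential set (9 of the 29 Rothe cells):

[(1, 9, 0), (2, 4, 0), (4, 1, 0), (4, 4, 1), (4, 7, 2), (6, 4, 2), (6, 7, 3), (9, 6, 4), (10, 3, 2)]


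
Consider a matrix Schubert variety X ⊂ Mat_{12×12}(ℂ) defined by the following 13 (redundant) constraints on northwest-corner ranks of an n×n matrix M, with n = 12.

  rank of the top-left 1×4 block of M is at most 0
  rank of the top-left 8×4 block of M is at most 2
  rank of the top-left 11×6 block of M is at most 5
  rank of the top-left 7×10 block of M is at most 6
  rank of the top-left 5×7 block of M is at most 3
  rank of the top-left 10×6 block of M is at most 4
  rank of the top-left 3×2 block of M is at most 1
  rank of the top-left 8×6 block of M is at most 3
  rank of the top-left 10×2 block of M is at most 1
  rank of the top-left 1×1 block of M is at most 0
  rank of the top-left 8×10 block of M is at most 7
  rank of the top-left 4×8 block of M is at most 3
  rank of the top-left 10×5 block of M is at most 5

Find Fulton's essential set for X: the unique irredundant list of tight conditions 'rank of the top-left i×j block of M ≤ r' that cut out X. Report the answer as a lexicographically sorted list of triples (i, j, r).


Computing R[i][j] = min implied NW-rank bound (n=12, 13 conditions):

  R[1]: 0, 0, 0, 0, 1, 1, 1, 1, 1, 1, 1, 1
  R[2]: 1, 1, 1, 1, 2, 2, 2, 2, 2, 2, 2, 2
  R[3]: 1, 1, 2, 2, 3, 3, 3, 3, 3, 3, 3, 3
  R[4]: 1, 1, 2, 2, 3, 3, 3, 3, 4, 4, 4, 4
  R[5]: 1, 1, 2, 2, 3, 3, 3, 4, 5, 5, 5, 5
  R[6]: 1, 1, 2, 2, 3, 3, 4, 5, 6, 6, 6, 6
  R[7]: 1, 1, 2, 2, 3, 3, 4, 5, 6, 6, 7, 7
  R[8]: 1, 1, 2, 2, 3, 3, 4, 5, 6, 7, 8, 8
  R[9]: 1, 1, 2, 3, 4, 4, 5, 6, 7, 8, 9, 9
  R[10]: 1, 1, 2, 3, 4, 4, 5, 6, 7, 8, 9, 10
  R[11]: 1, 2, 3, 4, 5, 5, 6, 7, 8, 9, 10, 11
  R[12]: 1, 2, 3, 4, 5, 6, 7, 8, 9, 10, 11, 12

giving w = (5, 1, 3, 9, 8, 7, 11, 10, 4, 12, 2, 6) via Δ²R.

|D(w)|=27, |Ess(w)|=8:

[(1, 4, 0), (4, 8, 3), (5, 7, 3), (7, 10, 6), (8, 4, 2), (8, 6, 3), (10, 2, 1), (10, 6, 4)]


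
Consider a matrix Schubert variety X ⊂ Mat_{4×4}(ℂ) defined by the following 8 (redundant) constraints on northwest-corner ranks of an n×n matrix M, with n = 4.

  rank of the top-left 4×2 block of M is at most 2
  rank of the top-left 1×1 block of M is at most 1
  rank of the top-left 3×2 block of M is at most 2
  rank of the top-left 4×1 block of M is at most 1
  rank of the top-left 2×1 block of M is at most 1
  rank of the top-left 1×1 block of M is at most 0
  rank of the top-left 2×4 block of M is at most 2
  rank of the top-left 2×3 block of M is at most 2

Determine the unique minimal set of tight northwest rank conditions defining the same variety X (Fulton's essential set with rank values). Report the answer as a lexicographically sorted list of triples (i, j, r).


Recovering R(i,j) via the rank-extension bound from the 8 conditions:

  i=1: 0  1  1  1
  i=2: 1  2  2  2
  i=3: 1  2  3  3
  i=4: 1  2  3  4

reading off 1-entries of Δ²R: w = (2, 1, 3, 4).

Rothe diagram D(w) (1 cell), 1 SE-corner (essential condition):

[(1, 1, 0)]


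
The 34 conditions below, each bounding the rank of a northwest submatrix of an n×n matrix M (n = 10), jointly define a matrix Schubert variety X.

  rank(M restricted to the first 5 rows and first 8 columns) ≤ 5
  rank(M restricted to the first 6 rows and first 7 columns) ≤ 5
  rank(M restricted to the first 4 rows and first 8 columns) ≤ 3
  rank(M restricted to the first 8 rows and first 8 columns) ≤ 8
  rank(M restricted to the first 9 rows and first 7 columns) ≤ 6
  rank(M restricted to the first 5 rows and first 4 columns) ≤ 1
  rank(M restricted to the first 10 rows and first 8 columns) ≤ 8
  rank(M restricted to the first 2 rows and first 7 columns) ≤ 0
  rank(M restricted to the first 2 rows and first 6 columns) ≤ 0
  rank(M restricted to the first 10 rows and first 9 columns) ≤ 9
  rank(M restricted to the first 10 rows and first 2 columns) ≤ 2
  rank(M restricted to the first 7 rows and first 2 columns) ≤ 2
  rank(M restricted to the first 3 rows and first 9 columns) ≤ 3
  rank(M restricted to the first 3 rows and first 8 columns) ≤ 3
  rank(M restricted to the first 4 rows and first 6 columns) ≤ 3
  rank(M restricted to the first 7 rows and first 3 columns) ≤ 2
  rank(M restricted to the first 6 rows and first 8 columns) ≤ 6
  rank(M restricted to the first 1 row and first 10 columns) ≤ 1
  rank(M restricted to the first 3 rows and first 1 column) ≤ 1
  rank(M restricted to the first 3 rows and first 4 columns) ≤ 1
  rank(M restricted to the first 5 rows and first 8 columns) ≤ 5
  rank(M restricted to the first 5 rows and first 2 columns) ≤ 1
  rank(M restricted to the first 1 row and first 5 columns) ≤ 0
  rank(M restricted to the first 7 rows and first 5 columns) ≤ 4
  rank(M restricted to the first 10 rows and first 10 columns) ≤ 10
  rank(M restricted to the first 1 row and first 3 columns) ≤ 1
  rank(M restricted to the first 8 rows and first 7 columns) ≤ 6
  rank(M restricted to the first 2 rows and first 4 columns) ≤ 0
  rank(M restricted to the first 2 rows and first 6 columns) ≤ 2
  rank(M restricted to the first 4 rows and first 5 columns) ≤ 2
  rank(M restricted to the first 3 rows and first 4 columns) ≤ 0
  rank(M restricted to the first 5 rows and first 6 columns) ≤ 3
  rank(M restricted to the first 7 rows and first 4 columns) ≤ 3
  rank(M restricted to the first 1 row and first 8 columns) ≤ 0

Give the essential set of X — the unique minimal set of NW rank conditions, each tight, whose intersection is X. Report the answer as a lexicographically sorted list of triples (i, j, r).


Propagating the 34 rank bounds to every northwest block:

  R[1]: 0 0 0 0 0 0 0 0 1 1
  R[2]: 0 0 0 0 0 0 0 1 2 2
  R[3]: 0 0 0 0 1 1 1 2 3 3
  R[4]: 1 1 1 1 2 2 2 3 4 4
  R[5]: 1 1 1 1 2 3 3 4 5 5
  R[6]: 1 2 2 2 3 4 4 5 6 6
  R[7]: 1 2 2 3 4 5 5 6 7 7
  R[8]: 1 2 3 4 5 6 6 7 8 8
  R[9]: 1 2 3 4 5 6 6 7 8 9
  R[10]: 1 2 3 4 5 6 7 8 9 10

so w = (9, 8, 5, 1, 6, 2, 4, 3, 10, 7).

Rothe diagram D(w) (24 cells), 6 SE-corners (essential conditions):

[(1, 8, 0), (2, 7, 0), (3, 4, 0), (5, 4, 1), (7, 3, 2), (9, 7, 6)]
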